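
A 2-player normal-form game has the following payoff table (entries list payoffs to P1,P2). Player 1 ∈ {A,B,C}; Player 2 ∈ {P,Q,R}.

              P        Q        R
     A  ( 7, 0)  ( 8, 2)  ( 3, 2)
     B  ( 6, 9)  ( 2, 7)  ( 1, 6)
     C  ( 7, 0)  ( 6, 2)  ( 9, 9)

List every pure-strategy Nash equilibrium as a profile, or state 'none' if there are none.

(A,P): not NE [P2→R gives 2>0]
(A,Q): NE
(A,R): not NE [P1→C gives 9>3]
(B,P): not NE [P1→C gives 7>6]
(B,Q): not NE [P1→A gives 8>2; P2→P gives 9>7]
(B,R): not NE [P1→C gives 9>1; P2→P gives 9>6]
(C,P): not NE [P2→R gives 9>0]
(C,Q): not NE [P1→A gives 8>6; P2→R gives 9>2]
(C,R): NE

PSNE = {(A,Q), (C,R)}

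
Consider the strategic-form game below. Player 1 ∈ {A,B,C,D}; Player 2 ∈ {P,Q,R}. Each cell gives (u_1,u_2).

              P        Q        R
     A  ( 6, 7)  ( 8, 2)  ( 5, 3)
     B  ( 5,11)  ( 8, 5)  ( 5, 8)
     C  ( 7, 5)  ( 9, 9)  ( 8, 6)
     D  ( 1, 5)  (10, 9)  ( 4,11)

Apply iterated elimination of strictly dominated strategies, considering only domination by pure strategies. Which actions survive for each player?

P1 drop A (C beats it: P:7>6 Q:9>8 R:8>5)
P1 drop B (C beats it: P:7>5 Q:9>8 R:8>5)
P2 drop P (Q beats it: C:9>5 D:9>5)
P1→{C,D} P2→{Q,R}

Survivors P1:{C,D} P2:{Q,R}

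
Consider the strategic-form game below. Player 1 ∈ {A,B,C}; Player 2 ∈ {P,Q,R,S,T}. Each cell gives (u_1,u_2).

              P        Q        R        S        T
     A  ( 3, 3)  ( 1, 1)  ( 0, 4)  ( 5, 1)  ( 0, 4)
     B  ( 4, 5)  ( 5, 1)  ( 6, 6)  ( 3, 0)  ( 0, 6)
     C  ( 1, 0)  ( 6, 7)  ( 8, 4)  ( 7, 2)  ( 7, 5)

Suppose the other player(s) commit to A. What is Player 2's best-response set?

BR_2 = {R,T}

u_2(P vs A) = 3
u_2(Q vs A) = 1
u_2(R vs A) = 4
u_2(S vs A) = 1
u_2(T vs A) = 4
max payoff 4 at {R,T}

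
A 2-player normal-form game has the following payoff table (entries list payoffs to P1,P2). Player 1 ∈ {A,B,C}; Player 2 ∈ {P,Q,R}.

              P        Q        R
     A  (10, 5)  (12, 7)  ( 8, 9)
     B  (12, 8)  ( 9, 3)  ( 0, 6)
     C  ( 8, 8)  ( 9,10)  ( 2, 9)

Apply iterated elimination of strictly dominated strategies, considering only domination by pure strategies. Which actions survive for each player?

P1 drop C (A beats it: P:10>8 Q:12>9 R:8>2)
P2 drop Q (R beats it: A:9>7 B:6>3)
P1→{A,B} P2→{P,R}

Survivors P1:{A,B} P2:{P,R}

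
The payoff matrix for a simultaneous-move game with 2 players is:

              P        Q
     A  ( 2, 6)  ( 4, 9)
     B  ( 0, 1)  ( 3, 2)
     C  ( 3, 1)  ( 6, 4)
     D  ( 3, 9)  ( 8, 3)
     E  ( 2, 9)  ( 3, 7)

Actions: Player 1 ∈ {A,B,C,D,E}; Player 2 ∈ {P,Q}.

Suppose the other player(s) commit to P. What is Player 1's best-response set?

u_1(A vs P) = 2
u_1(B vs P) = 0
u_1(C vs P) = 3
u_1(D vs P) = 3
u_1(E vs P) = 2
max payoff 3 at {C,D}

BR_1 = {C,D}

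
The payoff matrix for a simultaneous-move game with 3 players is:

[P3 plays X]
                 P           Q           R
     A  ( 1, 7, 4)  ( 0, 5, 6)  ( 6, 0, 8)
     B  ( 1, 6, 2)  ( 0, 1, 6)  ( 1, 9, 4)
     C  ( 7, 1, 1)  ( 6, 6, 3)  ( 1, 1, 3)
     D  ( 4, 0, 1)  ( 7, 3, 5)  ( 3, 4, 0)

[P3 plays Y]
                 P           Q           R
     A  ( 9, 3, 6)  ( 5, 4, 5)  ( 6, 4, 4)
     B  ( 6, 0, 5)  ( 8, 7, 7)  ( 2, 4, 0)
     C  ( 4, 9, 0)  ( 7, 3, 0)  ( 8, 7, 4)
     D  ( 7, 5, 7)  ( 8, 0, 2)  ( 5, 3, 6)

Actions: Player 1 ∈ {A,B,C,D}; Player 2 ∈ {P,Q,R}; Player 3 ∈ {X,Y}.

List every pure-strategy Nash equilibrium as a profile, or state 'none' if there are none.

(A,P,X): not NE [P1→C gives 7>1; P3→Y gives 6>4]
(A,P,Y): not NE [P2→R gives 4>3]
(A,Q,X): not NE [P1→D gives 7>0; P2→P gives 7>5]
(A,Q,Y): not NE [P1→D gives 8>5; P3→X gives 6>5]
(A,R,X): not NE [P2→P gives 7>0]
(A,R,Y): not NE [P1→C gives 8>6; P3→X gives 8>4]
(B,P,X): not NE [P1→C gives 7>1; P2→R gives 9>6; P3→Y gives 5>2]
(B,P,Y): not NE [P1→A gives 9>6; P2→Q gives 7>0]
(B,Q,X): not NE [P1→D gives 7>0; P2→R gives 9>1; P3→Y gives 7>6]
(B,Q,Y): NE
(B,R,X): not NE [P1→A gives 6>1]
(B,R,Y): not NE [P1→C gives 8>2; P2→Q gives 7>4; P3→X gives 4>0]
(C,P,X): not NE [P2→Q gives 6>1]
(C,P,Y): not NE [P1→A gives 9>4; P3→X gives 1>0]
(C,Q,X): not NE [P1→D gives 7>6]
(C,Q,Y): not NE [P1→D gives 8>7; P2→P gives 9>3; P3→X gives 3>0]
(C,R,X): not NE [P1→A gives 6>1; P2→Q gives 6>1; P3→Y gives 4>3]
(C,R,Y): not NE [P2→P gives 9>7]
(D,P,X): not NE [P1→C gives 7>4; P2→R gives 4>0; P3→Y gives 7>1]
(D,P,Y): not NE [P1→A gives 9>7]
(D,Q,X): not NE [P2→R gives 4>3]
(D,Q,Y): not NE [P2→P gives 5>0; P3→X gives 5>2]
(D,R,X): not NE [P1→A gives 6>3; P3→Y gives 6>0]
(D,R,Y): not NE [P1→C gives 8>5; P2→P gives 5>3]

PSNE = {(B,Q,Y)}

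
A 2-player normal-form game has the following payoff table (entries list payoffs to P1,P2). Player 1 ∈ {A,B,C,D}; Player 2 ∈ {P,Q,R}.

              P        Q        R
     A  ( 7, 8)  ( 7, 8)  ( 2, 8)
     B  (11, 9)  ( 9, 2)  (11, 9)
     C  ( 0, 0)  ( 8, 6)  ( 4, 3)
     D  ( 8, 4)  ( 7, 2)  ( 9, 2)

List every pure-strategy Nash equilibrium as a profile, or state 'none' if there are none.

Nash profiles: (B,P), (B,R)

(A,P): not NE [P1→B gives 11>7]
(A,Q): not NE [P1→B gives 9>7]
(A,R): not NE [P1→B gives 11>2]
(B,P): NE
(B,Q): not NE [P2→R gives 9>2]
(B,R): NE
(C,P): not NE [P1→B gives 11>0; P2→Q gives 6>0]
(C,Q): not NE [P1→B gives 9>8]
(C,R): not NE [P1→B gives 11>4; P2→Q gives 6>3]
(D,P): not NE [P1→B gives 11>8]
(D,Q): not NE [P1→B gives 9>7; P2→P gives 4>2]
(D,R): not NE [P1→B gives 11>9; P2→P gives 4>2]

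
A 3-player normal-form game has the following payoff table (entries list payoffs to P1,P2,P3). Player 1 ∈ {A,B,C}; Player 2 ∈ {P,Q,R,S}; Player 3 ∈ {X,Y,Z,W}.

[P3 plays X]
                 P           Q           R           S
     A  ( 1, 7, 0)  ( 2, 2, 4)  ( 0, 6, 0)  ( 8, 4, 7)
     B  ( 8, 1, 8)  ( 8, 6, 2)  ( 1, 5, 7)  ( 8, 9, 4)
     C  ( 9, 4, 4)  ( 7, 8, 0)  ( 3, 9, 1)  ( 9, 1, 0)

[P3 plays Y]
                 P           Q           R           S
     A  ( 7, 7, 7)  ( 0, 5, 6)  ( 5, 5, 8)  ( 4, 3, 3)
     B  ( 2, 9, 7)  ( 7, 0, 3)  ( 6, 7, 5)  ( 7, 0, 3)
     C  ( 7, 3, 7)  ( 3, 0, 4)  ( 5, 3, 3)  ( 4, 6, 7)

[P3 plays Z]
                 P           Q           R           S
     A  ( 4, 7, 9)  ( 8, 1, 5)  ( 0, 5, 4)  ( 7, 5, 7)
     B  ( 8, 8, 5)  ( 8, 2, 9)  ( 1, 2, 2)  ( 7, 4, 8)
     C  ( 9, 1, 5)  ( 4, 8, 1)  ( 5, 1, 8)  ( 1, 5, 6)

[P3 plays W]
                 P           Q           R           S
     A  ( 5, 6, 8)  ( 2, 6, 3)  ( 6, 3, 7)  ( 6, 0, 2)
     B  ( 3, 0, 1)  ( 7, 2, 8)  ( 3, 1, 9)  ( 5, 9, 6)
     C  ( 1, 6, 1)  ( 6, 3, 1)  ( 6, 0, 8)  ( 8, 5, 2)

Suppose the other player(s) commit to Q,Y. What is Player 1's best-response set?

u_1(A vs Q,Y) = 0
u_1(B vs Q,Y) = 7
u_1(C vs Q,Y) = 3
max payoff 7 at {B}

BR_1 = {B}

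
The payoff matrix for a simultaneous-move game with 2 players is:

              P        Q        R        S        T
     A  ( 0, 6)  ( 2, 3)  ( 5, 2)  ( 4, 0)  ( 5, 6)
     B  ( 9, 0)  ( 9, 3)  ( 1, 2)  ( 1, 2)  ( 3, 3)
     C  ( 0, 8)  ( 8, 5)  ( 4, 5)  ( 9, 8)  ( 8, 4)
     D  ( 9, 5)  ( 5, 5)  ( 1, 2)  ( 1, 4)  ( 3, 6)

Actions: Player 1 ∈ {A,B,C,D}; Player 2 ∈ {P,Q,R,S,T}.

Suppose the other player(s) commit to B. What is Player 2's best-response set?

u_2(P vs B) = 0
u_2(Q vs B) = 3
u_2(R vs B) = 2
u_2(S vs B) = 2
u_2(T vs B) = 3
max payoff 3 at {Q,T}

BR_2 = {Q,T}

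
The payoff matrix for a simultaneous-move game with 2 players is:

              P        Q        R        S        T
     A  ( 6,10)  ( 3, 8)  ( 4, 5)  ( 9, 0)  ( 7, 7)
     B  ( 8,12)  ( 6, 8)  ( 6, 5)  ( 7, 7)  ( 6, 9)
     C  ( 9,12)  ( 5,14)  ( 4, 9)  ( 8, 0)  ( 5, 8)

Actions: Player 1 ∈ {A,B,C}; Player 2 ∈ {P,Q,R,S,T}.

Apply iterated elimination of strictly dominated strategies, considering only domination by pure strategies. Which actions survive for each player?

P2 drop R (P beats it: A:10>5 B:12>5 C:12>9)
P2 drop S (P beats it: A:10>0 B:12>7 C:12>0)
P2 drop T (P beats it: A:10>7 B:12>9 C:12>8)
P1 drop A (B beats it: P:8>6 Q:6>3)
P1→{B,C} P2→{P,Q}

Survivors P1:{B,C} P2:{P,Q}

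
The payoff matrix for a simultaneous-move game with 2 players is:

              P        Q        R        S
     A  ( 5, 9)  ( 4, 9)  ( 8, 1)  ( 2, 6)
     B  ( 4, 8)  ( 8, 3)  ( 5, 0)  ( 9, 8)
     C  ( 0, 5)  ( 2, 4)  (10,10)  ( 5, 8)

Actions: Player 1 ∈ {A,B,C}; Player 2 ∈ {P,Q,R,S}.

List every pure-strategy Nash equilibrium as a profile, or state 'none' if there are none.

Nash profiles: (A,P), (B,S), (C,R)

(A,P): NE
(A,Q): not NE [P1→B gives 8>4]
(A,R): not NE [P1→C gives 10>8; P2→Q gives 9>1]
(A,S): not NE [P1→B gives 9>2; P2→Q gives 9>6]
(B,P): not NE [P1→A gives 5>4]
(B,Q): not NE [P2→S gives 8>3]
(B,R): not NE [P1→C gives 10>5; P2→S gives 8>0]
(B,S): NE
(C,P): not NE [P1→A gives 5>0; P2→R gives 10>5]
(C,Q): not NE [P1→B gives 8>2; P2→R gives 10>4]
(C,R): NE
(C,S): not NE [P1→B gives 9>5; P2→R gives 10>8]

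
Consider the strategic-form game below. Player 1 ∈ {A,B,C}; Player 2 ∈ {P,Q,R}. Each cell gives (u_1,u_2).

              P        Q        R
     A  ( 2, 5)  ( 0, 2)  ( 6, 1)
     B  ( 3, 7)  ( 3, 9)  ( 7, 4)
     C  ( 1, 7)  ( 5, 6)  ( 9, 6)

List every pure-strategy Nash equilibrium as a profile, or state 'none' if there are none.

PSNE: ∅

(A,P): not NE [P1→B gives 3>2]
(A,Q): not NE [P1→C gives 5>0; P2→P gives 5>2]
(A,R): not NE [P1→C gives 9>6; P2→P gives 5>1]
(B,P): not NE [P2→Q gives 9>7]
(B,Q): not NE [P1→C gives 5>3]
(B,R): not NE [P1→C gives 9>7; P2→Q gives 9>4]
(C,P): not NE [P1→B gives 3>1]
(C,Q): not NE [P2→P gives 7>6]
(C,R): not NE [P2→P gives 7>6]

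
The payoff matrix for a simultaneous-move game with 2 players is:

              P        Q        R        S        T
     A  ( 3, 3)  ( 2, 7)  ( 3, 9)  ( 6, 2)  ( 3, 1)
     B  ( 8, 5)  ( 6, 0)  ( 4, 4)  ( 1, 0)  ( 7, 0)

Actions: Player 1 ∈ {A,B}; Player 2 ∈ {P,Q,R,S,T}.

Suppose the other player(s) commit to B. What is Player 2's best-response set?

BR_2 = {P}

u_2(P vs B) = 5
u_2(Q vs B) = 0
u_2(R vs B) = 4
u_2(S vs B) = 0
u_2(T vs B) = 0
max payoff 5 at {P}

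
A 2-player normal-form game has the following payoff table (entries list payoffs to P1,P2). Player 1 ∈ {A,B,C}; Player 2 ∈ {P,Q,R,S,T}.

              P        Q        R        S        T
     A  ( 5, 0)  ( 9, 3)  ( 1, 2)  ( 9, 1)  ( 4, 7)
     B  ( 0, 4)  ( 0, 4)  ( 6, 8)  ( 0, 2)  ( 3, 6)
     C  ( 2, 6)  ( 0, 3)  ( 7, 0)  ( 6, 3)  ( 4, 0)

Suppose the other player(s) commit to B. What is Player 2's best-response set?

u_2(P vs B) = 4
u_2(Q vs B) = 4
u_2(R vs B) = 8
u_2(S vs B) = 2
u_2(T vs B) = 6
max payoff 8 at {R}

argmax u_2 = {R}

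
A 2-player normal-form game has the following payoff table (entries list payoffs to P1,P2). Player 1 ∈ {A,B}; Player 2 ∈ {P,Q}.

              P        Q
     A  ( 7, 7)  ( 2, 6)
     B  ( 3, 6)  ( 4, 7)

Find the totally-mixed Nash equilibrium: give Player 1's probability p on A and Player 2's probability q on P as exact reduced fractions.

p=1/2, q=1/3

P1 indiff ⇒ q·7+(1-q)·2 = q·3+(1-q)·4 ⇒ q(4) = (1-q)(2) ⇒ q = 1/3
P2 indiff ⇒ p·7+(1-p)·6 = p·6+(1-p)·7 ⇒ p(1) = (1-p)(1) ⇒ p = 1/2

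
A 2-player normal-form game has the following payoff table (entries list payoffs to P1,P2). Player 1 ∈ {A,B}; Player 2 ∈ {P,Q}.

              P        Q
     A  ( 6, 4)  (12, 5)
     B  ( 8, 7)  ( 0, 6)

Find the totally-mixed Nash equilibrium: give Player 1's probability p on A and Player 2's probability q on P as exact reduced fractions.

P1 indiff ⇒ q·6+(1-q)·12 = q·8+(1-q)·0 ⇒ q(-2) = (1-q)(-12) ⇒ q = 6/7
P2 indiff ⇒ p·4+(1-p)·7 = p·5+(1-p)·6 ⇒ p(-1) = (1-p)(-1) ⇒ p = 1/2

(p,q) = (1/2, 6/7)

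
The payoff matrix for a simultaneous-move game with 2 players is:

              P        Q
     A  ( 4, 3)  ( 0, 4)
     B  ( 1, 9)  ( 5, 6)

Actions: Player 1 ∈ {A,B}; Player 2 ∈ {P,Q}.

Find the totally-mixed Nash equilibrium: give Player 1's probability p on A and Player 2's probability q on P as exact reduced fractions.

P1 indiff ⇒ q·4+(1-q)·0 = q·1+(1-q)·5 ⇒ q(3) = (1-q)(5) ⇒ q = 5/8
P2 indiff ⇒ p·3+(1-p)·9 = p·4+(1-p)·6 ⇒ p(-1) = (1-p)(-3) ⇒ p = 3/4

p=3/4, q=5/8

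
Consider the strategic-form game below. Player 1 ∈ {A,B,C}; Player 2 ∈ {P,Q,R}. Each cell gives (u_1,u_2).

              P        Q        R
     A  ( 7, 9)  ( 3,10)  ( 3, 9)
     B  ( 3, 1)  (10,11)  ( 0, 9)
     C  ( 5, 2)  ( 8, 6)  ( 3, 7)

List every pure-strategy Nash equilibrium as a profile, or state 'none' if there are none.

(A,P): not NE [P2→Q gives 10>9]
(A,Q): not NE [P1→B gives 10>3]
(A,R): not NE [P2→Q gives 10>9]
(B,P): not NE [P1→A gives 7>3; P2→Q gives 11>1]
(B,Q): NE
(B,R): not NE [P1→C gives 3>0; P2→Q gives 11>9]
(C,P): not NE [P1→A gives 7>5; P2→R gives 7>2]
(C,Q): not NE [P1→B gives 10>8; P2→R gives 7>6]
(C,R): NE

NE set: (B,Q), (C,R)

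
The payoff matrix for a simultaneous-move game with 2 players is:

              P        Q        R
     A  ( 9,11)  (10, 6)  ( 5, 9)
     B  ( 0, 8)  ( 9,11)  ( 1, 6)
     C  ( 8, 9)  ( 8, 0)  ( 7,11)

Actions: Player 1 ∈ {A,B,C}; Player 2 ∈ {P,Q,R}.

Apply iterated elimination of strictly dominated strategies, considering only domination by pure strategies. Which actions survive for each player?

P1 drop B (A beats it: P:9>0 Q:10>9 R:5>1)
P2 drop Q (P beats it: A:11>6 C:9>0)
P1→{A,C} P2→{P,R}

Survivors P1:{A,C} P2:{P,R}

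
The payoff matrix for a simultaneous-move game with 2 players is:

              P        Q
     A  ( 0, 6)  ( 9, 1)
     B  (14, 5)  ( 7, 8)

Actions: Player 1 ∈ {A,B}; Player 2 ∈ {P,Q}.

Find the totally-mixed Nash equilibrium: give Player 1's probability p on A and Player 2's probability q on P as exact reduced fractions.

P1 indiff ⇒ q·0+(1-q)·9 = q·14+(1-q)·7 ⇒ q(-14) = (1-q)(-2) ⇒ q = 1/8
P2 indiff ⇒ p·6+(1-p)·5 = p·1+(1-p)·8 ⇒ p(5) = (1-p)(3) ⇒ p = 3/8

(p,q) = (3/8, 1/8)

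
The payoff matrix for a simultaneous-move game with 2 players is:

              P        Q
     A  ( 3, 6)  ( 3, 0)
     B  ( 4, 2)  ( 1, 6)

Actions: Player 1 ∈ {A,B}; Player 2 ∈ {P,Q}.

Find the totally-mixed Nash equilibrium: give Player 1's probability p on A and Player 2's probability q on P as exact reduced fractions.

P1 indiff ⇒ q·3+(1-q)·3 = q·4+(1-q)·1 ⇒ q(-1) = (1-q)(-2) ⇒ q = 2/3
P2 indiff ⇒ p·6+(1-p)·2 = p·0+(1-p)·6 ⇒ p(6) = (1-p)(4) ⇒ p = 2/5

(p,q) = (2/5, 2/3)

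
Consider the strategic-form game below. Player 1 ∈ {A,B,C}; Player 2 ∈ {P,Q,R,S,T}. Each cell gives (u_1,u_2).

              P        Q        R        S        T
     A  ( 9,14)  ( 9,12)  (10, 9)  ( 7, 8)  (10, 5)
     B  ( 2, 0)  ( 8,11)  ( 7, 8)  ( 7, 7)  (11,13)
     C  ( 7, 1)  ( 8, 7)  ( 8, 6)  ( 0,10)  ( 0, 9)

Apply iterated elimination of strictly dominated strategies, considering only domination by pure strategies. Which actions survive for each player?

P1 drop C (A beats it: P:9>7 Q:9>8 R:10>8 S:7>0 T:10>0)
P2 drop R (Q beats it: A:12>9 B:11>8)
P2 drop S (Q beats it: A:12>8 B:11>7)
P1→{A,B} P2→{P,Q,T}

Remaining: P1:{A,B} P2:{P,Q,T}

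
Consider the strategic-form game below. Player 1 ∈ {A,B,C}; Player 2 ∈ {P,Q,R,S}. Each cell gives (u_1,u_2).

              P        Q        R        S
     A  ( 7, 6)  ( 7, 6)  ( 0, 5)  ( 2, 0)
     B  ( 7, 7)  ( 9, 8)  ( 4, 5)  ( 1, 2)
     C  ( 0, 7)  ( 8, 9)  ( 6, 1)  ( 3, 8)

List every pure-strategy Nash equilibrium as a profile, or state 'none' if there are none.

NE set: (A,P), (B,Q)

(A,P): NE
(A,Q): not NE [P1→B gives 9>7]
(A,R): not NE [P1→C gives 6>0; P2→Q gives 6>5]
(A,S): not NE [P1→C gives 3>2; P2→Q gives 6>0]
(B,P): not NE [P2→Q gives 8>7]
(B,Q): NE
(B,R): not NE [P1→C gives 6>4; P2→Q gives 8>5]
(B,S): not NE [P1→C gives 3>1; P2→Q gives 8>2]
(C,P): not NE [P1→B gives 7>0; P2→Q gives 9>7]
(C,Q): not NE [P1→B gives 9>8]
(C,R): not NE [P2→Q gives 9>1]
(C,S): not NE [P2→Q gives 9>8]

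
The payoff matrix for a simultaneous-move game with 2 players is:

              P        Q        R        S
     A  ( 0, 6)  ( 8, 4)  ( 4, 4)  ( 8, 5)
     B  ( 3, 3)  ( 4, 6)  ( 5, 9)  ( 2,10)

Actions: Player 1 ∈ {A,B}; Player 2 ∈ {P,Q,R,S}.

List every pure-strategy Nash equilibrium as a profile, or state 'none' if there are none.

(A,P): not NE [P1→B gives 3>0]
(A,Q): not NE [P2→P gives 6>4]
(A,R): not NE [P1→B gives 5>4; P2→P gives 6>4]
(A,S): not NE [P2→P gives 6>5]
(B,P): not NE [P2→S gives 10>3]
(B,Q): not NE [P1→A gives 8>4; P2→S gives 10>6]
(B,R): not NE [P2→S gives 10>9]
(B,S): not NE [P1→A gives 8>2]

PSNE: ∅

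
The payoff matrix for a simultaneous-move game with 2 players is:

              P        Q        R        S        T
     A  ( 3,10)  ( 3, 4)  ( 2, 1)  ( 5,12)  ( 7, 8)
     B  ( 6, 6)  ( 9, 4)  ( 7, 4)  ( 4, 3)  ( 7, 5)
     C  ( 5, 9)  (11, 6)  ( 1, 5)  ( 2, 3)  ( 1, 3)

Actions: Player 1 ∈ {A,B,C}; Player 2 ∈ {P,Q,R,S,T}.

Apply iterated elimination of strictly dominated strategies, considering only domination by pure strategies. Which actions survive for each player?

IESDS → P1:{A,B} P2:{P,S}

P2 drop Q (P beats it: A:10>4 B:6>4 C:9>6)
P1 drop C (B beats it: P:6>5 R:7>1 S:4>2 T:7>1)
P2 drop R (P beats it: A:10>1 B:6>4)
P2 drop T (P beats it: A:10>8 B:6>5)
P1→{A,B} P2→{P,S}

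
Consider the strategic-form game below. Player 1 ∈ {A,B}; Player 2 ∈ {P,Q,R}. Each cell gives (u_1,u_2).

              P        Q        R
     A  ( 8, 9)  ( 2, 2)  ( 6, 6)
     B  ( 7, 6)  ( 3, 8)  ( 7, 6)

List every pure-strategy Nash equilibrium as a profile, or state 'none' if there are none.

PSNE = {(A,P), (B,Q)}

(A,P): NE
(A,Q): not NE [P1→B gives 3>2; P2→P gives 9>2]
(A,R): not NE [P1→B gives 7>6; P2→P gives 9>6]
(B,P): not NE [P1→A gives 8>7; P2→Q gives 8>6]
(B,Q): NE
(B,R): not NE [P2→Q gives 8>6]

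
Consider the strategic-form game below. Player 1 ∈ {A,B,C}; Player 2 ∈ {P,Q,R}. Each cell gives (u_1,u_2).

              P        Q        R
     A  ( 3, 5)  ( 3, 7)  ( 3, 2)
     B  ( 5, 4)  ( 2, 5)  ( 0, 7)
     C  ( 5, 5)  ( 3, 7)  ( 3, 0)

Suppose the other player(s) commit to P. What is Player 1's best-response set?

u_1(A vs P) = 3
u_1(B vs P) = 5
u_1(C vs P) = 5
max payoff 5 at {B,C}

P1 best: {B,C}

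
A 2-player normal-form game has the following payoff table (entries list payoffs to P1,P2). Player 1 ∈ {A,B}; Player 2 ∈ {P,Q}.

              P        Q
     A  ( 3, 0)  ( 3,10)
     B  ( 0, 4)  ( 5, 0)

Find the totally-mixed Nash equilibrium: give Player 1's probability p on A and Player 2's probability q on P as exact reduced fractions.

P1 indiff ⇒ q·3+(1-q)·3 = q·0+(1-q)·5 ⇒ q(3) = (1-q)(2) ⇒ q = 2/5
P2 indiff ⇒ p·0+(1-p)·4 = p·10+(1-p)·0 ⇒ p(-10) = (1-p)(-4) ⇒ p = 2/7

P1 mixes 2/7 on A; P2 mixes 2/5 on P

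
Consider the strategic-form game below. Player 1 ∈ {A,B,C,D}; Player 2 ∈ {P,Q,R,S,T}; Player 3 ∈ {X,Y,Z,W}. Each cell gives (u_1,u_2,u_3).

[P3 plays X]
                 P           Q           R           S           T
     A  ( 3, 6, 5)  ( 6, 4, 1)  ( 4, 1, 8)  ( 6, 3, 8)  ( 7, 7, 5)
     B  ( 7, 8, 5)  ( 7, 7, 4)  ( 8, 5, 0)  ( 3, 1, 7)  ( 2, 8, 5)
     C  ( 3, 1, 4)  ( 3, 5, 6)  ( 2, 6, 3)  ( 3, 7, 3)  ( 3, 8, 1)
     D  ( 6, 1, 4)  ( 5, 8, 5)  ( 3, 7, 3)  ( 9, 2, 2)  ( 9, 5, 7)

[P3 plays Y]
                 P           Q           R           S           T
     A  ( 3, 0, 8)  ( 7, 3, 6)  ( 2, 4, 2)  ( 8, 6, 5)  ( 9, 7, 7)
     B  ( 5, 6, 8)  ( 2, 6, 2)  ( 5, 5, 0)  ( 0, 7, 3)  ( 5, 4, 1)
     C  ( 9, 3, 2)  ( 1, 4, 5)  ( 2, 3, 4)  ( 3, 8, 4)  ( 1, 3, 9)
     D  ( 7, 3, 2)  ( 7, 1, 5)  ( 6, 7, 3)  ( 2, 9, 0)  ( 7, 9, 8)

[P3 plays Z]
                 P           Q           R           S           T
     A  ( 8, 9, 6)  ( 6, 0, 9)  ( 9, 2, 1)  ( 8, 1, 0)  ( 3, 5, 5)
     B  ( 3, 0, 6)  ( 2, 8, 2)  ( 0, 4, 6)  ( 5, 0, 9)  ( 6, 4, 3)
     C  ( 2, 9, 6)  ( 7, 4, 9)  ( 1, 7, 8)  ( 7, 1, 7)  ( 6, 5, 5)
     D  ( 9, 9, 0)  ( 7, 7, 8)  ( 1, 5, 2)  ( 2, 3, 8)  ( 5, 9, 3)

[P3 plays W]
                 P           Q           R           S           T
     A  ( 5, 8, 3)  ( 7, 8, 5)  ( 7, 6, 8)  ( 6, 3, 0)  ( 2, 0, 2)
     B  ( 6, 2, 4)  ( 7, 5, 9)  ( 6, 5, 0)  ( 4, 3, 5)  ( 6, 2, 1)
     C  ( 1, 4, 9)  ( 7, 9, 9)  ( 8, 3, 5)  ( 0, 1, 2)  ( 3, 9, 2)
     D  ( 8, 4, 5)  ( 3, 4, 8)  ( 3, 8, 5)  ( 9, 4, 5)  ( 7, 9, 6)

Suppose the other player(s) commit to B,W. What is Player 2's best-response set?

u_2(P vs B,W) = 2
u_2(Q vs B,W) = 5
u_2(R vs B,W) = 5
u_2(S vs B,W) = 3
u_2(T vs B,W) = 2
max payoff 5 at {Q,R}

argmax u_2 = {Q,R}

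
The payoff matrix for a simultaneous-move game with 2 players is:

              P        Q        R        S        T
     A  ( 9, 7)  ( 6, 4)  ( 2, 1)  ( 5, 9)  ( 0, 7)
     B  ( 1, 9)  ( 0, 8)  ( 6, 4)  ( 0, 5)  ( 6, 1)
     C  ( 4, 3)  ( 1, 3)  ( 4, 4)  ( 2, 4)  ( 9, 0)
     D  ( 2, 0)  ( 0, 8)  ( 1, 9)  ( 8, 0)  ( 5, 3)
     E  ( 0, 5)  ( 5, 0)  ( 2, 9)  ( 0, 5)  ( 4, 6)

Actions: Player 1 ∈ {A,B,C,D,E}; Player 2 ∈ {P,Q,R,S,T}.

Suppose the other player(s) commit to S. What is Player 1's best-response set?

P1 best: {D}

u_1(A vs S) = 5
u_1(B vs S) = 0
u_1(C vs S) = 2
u_1(D vs S) = 8
u_1(E vs S) = 0
max payoff 8 at {D}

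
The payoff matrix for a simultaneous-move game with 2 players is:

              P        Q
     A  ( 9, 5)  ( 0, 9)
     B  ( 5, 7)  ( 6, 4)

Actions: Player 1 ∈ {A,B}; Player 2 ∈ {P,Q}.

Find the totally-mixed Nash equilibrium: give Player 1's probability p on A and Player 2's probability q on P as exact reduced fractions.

(p,q) = (3/7, 3/5)

P1 indiff ⇒ q·9+(1-q)·0 = q·5+(1-q)·6 ⇒ q(4) = (1-q)(6) ⇒ q = 3/5
P2 indiff ⇒ p·5+(1-p)·7 = p·9+(1-p)·4 ⇒ p(-4) = (1-p)(-3) ⇒ p = 3/7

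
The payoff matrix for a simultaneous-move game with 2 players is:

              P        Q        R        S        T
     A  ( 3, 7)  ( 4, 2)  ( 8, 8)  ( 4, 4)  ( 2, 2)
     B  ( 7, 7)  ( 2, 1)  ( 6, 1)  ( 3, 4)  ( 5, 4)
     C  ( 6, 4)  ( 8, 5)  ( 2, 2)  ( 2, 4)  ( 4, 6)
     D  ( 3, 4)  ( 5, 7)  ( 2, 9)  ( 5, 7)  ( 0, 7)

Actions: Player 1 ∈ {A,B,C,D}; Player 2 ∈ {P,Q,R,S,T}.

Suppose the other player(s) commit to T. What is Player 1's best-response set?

P1 best: {B}

u_1(A vs T) = 2
u_1(B vs T) = 5
u_1(C vs T) = 4
u_1(D vs T) = 0
max payoff 5 at {B}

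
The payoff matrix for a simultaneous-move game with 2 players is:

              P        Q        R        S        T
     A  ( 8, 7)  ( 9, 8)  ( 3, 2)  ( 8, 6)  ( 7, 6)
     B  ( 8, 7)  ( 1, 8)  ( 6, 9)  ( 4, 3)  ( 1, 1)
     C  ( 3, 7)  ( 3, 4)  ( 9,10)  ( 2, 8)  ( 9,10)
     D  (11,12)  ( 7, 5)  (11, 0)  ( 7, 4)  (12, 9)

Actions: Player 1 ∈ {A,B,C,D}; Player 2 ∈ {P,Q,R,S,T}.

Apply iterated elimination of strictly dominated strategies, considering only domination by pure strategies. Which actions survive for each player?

P1 drop B (D beats it: P:11>8 Q:7>1 R:11>6 S:7>4 T:12>1)
P1 drop C (D beats it: P:11>3 Q:7>3 R:11>9 S:7>2 T:12>9)
P2 drop R (P beats it: A:7>2 D:12>0)
P2 drop S (P beats it: A:7>6 D:12>4)
P2 drop T (P beats it: A:7>6 D:12>9)
P1→{A,D} P2→{P,Q}

Survivors P1:{A,D} P2:{P,Q}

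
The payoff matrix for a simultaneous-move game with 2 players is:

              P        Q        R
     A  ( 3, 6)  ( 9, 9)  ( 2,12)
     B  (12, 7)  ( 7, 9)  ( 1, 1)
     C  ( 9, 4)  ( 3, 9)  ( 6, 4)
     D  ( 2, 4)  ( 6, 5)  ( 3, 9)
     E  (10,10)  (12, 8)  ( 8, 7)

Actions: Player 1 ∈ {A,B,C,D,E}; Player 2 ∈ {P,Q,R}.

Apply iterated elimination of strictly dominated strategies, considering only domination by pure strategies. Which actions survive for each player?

P1 drop A (E beats it: P:10>3 Q:12>9 R:8>2)
P1 drop C (E beats it: P:10>9 Q:12>3 R:8>6)
P1 drop D (E beats it: P:10>2 Q:12>6 R:8>3)
P2 drop R (P beats it: B:7>1 E:10>7)
P1→{B,E} P2→{P,Q}

IESDS → P1:{B,E} P2:{P,Q}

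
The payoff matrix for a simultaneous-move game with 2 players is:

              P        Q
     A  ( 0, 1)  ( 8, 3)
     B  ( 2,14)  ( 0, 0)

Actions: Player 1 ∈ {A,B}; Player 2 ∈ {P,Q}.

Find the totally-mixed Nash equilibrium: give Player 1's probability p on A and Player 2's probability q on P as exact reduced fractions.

p=7/8, q=4/5

P1 indiff ⇒ q·0+(1-q)·8 = q·2+(1-q)·0 ⇒ q(-2) = (1-q)(-8) ⇒ q = 4/5
P2 indiff ⇒ p·1+(1-p)·14 = p·3+(1-p)·0 ⇒ p(-2) = (1-p)(-14) ⇒ p = 7/8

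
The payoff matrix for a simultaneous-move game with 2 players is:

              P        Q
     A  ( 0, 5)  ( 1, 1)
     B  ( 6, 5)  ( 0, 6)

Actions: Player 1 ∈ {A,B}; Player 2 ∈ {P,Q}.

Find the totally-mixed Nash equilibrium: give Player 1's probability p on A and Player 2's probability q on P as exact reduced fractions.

P1 indiff ⇒ q·0+(1-q)·1 = q·6+(1-q)·0 ⇒ q(-6) = (1-q)(-1) ⇒ q = 1/7
P2 indiff ⇒ p·5+(1-p)·5 = p·1+(1-p)·6 ⇒ p(4) = (1-p)(1) ⇒ p = 1/5

(p,q) = (1/5, 1/7)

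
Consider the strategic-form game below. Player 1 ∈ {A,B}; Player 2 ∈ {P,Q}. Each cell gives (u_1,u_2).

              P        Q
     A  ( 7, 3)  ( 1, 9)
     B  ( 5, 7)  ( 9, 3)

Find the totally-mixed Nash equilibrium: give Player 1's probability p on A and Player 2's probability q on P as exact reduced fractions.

P1 indiff ⇒ q·7+(1-q)·1 = q·5+(1-q)·9 ⇒ q(2) = (1-q)(8) ⇒ q = 4/5
P2 indiff ⇒ p·3+(1-p)·7 = p·9+(1-p)·3 ⇒ p(-6) = (1-p)(-4) ⇒ p = 2/5

p=2/5, q=4/5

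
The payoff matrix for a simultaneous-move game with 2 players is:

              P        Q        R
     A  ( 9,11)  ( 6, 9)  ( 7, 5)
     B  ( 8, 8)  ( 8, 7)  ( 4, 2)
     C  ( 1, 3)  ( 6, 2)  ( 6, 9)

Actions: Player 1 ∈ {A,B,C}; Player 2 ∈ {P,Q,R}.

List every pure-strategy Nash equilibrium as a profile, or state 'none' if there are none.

(A,P): NE
(A,Q): not NE [P1→B gives 8>6; P2→P gives 11>9]
(A,R): not NE [P2→P gives 11>5]
(B,P): not NE [P1→A gives 9>8]
(B,Q): not NE [P2→P gives 8>7]
(B,R): not NE [P1→A gives 7>4; P2→P gives 8>2]
(C,P): not NE [P1→A gives 9>1; P2→R gives 9>3]
(C,Q): not NE [P1→B gives 8>6; P2→R gives 9>2]
(C,R): not NE [P1→A gives 7>6]

NE set: (A,P)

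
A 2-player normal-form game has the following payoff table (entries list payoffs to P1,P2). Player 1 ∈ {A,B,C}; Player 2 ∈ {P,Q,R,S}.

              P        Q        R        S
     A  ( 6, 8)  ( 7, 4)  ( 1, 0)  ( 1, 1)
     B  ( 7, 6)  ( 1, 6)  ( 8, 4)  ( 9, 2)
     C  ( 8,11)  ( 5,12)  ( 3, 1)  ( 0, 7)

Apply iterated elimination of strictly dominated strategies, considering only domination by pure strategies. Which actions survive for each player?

IESDS → P1:{A,C} P2:{P,Q}

P2 drop R (P beats it: A:8>0 B:6>4 C:11>1)
P2 drop S (P beats it: A:8>1 B:6>2 C:11>7)
P1 drop B (C beats it: P:8>7 Q:5>1)
P1→{A,C} P2→{P,Q}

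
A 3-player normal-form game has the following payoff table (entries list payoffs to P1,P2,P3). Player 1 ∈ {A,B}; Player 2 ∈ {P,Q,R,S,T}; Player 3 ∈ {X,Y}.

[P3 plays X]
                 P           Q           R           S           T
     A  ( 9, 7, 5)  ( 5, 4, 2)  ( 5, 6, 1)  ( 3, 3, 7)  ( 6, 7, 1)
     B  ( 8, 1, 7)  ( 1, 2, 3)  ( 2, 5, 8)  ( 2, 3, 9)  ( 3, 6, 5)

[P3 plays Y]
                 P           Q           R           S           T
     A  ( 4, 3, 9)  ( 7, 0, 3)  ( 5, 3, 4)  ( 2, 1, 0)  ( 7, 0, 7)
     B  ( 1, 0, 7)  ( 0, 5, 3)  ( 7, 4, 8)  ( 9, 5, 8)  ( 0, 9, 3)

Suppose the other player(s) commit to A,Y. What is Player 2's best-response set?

BR_2 = {P,R}

u_2(P vs A,Y) = 3
u_2(Q vs A,Y) = 0
u_2(R vs A,Y) = 3
u_2(S vs A,Y) = 1
u_2(T vs A,Y) = 0
max payoff 3 at {P,R}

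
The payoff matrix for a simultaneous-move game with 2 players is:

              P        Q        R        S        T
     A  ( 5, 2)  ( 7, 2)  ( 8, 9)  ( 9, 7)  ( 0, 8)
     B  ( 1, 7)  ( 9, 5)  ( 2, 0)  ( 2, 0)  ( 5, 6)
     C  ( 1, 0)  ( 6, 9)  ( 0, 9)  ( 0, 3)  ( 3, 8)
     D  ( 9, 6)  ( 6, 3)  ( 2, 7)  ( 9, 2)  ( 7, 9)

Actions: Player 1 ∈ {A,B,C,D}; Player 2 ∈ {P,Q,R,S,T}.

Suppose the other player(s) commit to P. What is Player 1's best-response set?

u_1(A vs P) = 5
u_1(B vs P) = 1
u_1(C vs P) = 1
u_1(D vs P) = 9
max payoff 9 at {D}

P1 best: {D}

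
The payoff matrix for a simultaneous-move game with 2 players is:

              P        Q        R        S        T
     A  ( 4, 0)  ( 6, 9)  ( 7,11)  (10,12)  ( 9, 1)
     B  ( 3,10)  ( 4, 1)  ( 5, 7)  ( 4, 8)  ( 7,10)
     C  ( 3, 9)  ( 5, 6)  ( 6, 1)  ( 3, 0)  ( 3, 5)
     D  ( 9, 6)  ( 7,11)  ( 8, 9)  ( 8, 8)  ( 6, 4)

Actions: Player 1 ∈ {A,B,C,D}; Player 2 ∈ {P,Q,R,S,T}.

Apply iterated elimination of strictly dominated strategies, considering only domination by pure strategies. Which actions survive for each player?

P1 drop B (A beats it: P:4>3 Q:6>4 R:7>5 S:10>4 T:9>7)
P1 drop C (A beats it: P:4>3 Q:6>5 R:7>6 S:10>3 T:9>3)
P2 drop P (Q beats it: A:9>0 D:11>6)
P2 drop T (Q beats it: A:9>1 D:11>4)
P1→{A,D} P2→{Q,R,S}

IESDS → P1:{A,D} P2:{Q,R,S}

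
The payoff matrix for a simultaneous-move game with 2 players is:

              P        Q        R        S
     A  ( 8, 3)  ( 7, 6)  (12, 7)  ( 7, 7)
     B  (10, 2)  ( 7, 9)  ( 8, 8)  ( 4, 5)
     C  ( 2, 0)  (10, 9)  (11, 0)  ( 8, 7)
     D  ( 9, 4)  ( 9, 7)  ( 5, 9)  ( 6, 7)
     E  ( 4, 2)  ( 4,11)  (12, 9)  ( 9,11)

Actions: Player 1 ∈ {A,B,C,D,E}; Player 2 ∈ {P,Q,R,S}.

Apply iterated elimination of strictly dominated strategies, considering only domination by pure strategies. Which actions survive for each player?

IESDS → P1:{A,C,E} P2:{Q,R,S}

P2 drop P (Q beats it: A:6>3 B:9>2 C:9>0 D:7>4 E:11>2)
P1 drop B (C beats it: Q:10>7 R:11>8 S:8>4)
P1 drop D (C beats it: Q:10>9 R:11>5 S:8>6)
P1→{A,C,E} P2→{Q,R,S}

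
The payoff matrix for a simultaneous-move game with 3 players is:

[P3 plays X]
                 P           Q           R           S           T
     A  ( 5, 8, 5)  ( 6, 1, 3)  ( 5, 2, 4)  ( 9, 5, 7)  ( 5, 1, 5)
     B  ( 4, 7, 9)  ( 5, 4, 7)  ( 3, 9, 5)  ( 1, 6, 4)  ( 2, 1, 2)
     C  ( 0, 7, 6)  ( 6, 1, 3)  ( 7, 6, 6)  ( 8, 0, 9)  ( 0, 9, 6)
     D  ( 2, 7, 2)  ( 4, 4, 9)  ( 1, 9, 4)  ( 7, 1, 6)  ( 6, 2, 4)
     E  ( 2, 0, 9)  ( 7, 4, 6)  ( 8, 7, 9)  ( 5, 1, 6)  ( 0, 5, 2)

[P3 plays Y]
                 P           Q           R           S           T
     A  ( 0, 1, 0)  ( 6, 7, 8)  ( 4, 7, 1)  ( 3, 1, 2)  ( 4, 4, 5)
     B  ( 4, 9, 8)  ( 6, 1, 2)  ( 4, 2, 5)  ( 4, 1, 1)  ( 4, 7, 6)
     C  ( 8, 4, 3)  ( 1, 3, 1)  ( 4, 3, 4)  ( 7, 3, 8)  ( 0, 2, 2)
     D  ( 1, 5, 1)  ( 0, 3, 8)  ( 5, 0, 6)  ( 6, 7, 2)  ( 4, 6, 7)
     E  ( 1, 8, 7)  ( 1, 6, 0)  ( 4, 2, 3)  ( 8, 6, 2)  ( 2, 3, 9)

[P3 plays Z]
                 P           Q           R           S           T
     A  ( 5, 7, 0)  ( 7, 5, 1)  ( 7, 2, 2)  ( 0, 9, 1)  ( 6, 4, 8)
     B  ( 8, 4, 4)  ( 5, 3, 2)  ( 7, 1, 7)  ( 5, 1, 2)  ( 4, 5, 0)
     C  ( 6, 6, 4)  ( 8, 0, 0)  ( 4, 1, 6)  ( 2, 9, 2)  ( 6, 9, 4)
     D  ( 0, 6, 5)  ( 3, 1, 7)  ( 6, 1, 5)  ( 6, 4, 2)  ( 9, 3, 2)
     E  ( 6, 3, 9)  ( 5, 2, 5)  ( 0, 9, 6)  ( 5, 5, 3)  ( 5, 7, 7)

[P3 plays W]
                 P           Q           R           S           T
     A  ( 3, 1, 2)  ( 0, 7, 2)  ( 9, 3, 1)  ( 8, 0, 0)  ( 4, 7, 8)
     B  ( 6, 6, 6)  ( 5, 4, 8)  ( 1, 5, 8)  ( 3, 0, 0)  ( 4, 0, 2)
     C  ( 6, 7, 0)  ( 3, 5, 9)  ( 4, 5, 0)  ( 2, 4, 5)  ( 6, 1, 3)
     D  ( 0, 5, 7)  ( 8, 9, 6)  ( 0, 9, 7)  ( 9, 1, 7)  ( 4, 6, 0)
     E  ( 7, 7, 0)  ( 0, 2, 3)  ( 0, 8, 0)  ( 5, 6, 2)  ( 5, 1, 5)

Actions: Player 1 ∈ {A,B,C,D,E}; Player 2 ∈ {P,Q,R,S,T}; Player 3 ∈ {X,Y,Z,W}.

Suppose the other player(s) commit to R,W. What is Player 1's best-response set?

u_1(A vs R,W) = 9
u_1(B vs R,W) = 1
u_1(C vs R,W) = 4
u_1(D vs R,W) = 0
u_1(E vs R,W) = 0
max payoff 9 at {A}

BR_1 = {A}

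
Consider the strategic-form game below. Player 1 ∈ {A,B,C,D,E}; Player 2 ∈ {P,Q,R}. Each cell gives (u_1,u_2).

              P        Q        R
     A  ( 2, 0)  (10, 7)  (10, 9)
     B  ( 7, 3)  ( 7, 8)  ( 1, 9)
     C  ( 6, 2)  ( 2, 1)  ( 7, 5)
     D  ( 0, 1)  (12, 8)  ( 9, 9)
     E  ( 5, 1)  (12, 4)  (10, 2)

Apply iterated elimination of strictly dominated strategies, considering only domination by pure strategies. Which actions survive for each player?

Survivors P1:{A,D,E} P2:{Q,R}

P2 drop P (R beats it: A:9>0 B:9>3 C:5>2 D:9>1 E:2>1)
P1 drop B (A beats it: Q:10>7 R:10>1)
P1 drop C (A beats it: Q:10>2 R:10>7)
P1→{A,D,E} P2→{Q,R}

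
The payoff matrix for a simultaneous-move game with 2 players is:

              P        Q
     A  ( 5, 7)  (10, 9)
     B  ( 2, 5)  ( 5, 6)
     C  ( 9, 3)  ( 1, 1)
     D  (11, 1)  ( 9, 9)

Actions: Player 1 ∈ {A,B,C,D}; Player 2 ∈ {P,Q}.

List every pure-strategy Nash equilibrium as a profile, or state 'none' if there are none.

NE set: (A,Q)

(A,P): not NE [P1→D gives 11>5; P2→Q gives 9>7]
(A,Q): NE
(B,P): not NE [P1→D gives 11>2; P2→Q gives 6>5]
(B,Q): not NE [P1→A gives 10>5]
(C,P): not NE [P1→D gives 11>9]
(C,Q): not NE [P1→A gives 10>1; P2→P gives 3>1]
(D,P): not NE [P2→Q gives 9>1]
(D,Q): not NE [P1→A gives 10>9]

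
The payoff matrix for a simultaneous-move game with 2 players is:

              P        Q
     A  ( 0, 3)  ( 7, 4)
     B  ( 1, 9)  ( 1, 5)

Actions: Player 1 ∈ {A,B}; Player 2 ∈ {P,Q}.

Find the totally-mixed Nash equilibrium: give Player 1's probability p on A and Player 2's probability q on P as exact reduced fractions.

P1 indiff ⇒ q·0+(1-q)·7 = q·1+(1-q)·1 ⇒ q(-1) = (1-q)(-6) ⇒ q = 6/7
P2 indiff ⇒ p·3+(1-p)·9 = p·4+(1-p)·5 ⇒ p(-1) = (1-p)(-4) ⇒ p = 4/5

p=4/5, q=6/7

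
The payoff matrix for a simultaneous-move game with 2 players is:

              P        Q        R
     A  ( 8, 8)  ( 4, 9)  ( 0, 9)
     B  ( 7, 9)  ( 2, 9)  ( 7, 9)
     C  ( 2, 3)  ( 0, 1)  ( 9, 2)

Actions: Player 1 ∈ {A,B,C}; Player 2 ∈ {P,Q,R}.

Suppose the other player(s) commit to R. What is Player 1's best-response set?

u_1(A vs R) = 0
u_1(B vs R) = 7
u_1(C vs R) = 9
max payoff 9 at {C}

P1 best: {C}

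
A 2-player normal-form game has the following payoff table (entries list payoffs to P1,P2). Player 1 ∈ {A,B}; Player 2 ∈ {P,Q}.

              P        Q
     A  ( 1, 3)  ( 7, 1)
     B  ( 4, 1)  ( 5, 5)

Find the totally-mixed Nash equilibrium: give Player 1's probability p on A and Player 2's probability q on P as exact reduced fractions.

P1 indiff ⇒ q·1+(1-q)·7 = q·4+(1-q)·5 ⇒ q(-3) = (1-q)(-2) ⇒ q = 2/5
P2 indiff ⇒ p·3+(1-p)·1 = p·1+(1-p)·5 ⇒ p(2) = (1-p)(4) ⇒ p = 2/3

(p,q) = (2/3, 2/5)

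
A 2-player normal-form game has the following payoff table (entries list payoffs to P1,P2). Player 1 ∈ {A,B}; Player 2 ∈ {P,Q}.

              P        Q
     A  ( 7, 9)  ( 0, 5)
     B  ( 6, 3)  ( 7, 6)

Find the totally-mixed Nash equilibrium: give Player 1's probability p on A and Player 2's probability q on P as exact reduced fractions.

P1 indiff ⇒ q·7+(1-q)·0 = q·6+(1-q)·7 ⇒ q(1) = (1-q)(7) ⇒ q = 7/8
P2 indiff ⇒ p·9+(1-p)·3 = p·5+(1-p)·6 ⇒ p(4) = (1-p)(3) ⇒ p = 3/7

(p,q) = (3/7, 7/8)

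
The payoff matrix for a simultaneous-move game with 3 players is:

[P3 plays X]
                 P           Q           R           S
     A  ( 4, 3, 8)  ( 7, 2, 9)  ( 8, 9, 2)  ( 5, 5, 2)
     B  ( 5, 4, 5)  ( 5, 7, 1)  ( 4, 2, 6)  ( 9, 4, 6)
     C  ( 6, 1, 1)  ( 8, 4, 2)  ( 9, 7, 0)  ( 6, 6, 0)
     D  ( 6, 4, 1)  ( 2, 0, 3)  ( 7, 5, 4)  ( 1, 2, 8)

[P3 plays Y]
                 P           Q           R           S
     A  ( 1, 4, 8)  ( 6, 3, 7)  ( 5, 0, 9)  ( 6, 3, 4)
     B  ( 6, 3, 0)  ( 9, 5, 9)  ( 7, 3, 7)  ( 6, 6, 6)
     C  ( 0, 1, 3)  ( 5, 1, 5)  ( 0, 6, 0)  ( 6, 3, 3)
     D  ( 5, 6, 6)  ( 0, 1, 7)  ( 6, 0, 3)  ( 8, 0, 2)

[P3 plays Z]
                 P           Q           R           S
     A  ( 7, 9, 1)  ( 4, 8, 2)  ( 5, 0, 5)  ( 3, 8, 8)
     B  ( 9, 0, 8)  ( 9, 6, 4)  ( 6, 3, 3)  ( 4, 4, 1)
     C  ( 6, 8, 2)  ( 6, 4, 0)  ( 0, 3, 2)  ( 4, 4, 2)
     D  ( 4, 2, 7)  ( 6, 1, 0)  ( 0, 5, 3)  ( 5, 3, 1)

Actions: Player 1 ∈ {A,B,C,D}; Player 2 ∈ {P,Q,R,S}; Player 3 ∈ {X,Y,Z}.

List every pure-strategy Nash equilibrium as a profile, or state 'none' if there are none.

(A,P,X): not NE [P1→D gives 6>4; P2→R gives 9>3]
(A,P,Y): not NE [P1→B gives 6>1]
(A,P,Z): not NE [P1→B gives 9>7; P3→Y gives 8>1]
(A,Q,X): not NE [P1→C gives 8>7; P2→R gives 9>2]
(A,Q,Y): not NE [P1→B gives 9>6; P2→P gives 4>3; P3→X gives 9>7]
(A,Q,Z): not NE [P1→B gives 9>4; P2→P gives 9>8; P3→X gives 9>2]
(A,R,X): not NE [P1→C gives 9>8; P3→Y gives 9>2]
(A,R,Y): not NE [P1→B gives 7>5; P2→P gives 4>0]
(A,R,Z): not NE [P1→B gives 6>5; P2→P gives 9>0; P3→Y gives 9>5]
(A,S,X): not NE [P1→B gives 9>5; P2→R gives 9>5; P3→Z gives 8>2]
(A,S,Y): not NE [P1→D gives 8>6; P2→P gives 4>3; P3→Z gives 8>4]
(A,S,Z): not NE [P1→D gives 5>3; P2→P gives 9>8]
(B,P,X): not NE [P1→D gives 6>5; P2→Q gives 7>4; P3→Z gives 8>5]
(B,P,Y): not NE [P2→S gives 6>3; P3→Z gives 8>0]
(B,P,Z): not NE [P2→Q gives 6>0]
(B,Q,X): not NE [P1→C gives 8>5; P3→Y gives 9>1]
(B,Q,Y): not NE [P2→S gives 6>5]
(B,Q,Z): not NE [P3→Y gives 9>4]
(B,R,X): not NE [P1→C gives 9>4; P2→Q gives 7>2; P3→Y gives 7>6]
(B,R,Y): not NE [P2→S gives 6>3]
(B,R,Z): not NE [P2→Q gives 6>3; P3→Y gives 7>3]
(B,S,X): not NE [P2→Q gives 7>4]
(B,S,Y): not NE [P1→D gives 8>6]
(B,S,Z): not NE [P1→D gives 5>4; P2→Q gives 6>4; P3→Y gives 6>1]
(C,P,X): not NE [P2→R gives 7>1; P3→Y gives 3>1]
(C,P,Y): not NE [P1→B gives 6>0; P2→R gives 6>1]
(C,P,Z): not NE [P1→B gives 9>6; P3→Y gives 3>2]
(C,Q,X): not NE [P2→R gives 7>4; P3→Y gives 5>2]
(C,Q,Y): not NE [P1→B gives 9>5; P2→R gives 6>1]
(C,Q,Z): not NE [P1→B gives 9>6; P2→P gives 8>4; P3→Y gives 5>0]
(C,R,X): not NE [P3→Z gives 2>0]
(C,R,Y): not NE [P1→B gives 7>0; P3→Z gives 2>0]
(C,R,Z): not NE [P1→B gives 6>0; P2→P gives 8>3]
(C,S,X): not NE [P1→B gives 9>6; P2→R gives 7>6; P3→Y gives 3>0]
(C,S,Y): not NE [P1→D gives 8>6; P2→R gives 6>3]
(C,S,Z): not NE [P1→D gives 5>4; P2→P gives 8>4; P3→Y gives 3>2]
(D,P,X): not NE [P2→R gives 5>4; P3→Z gives 7>1]
(D,P,Y): not NE [P1→B gives 6>5; P3→Z gives 7>6]
(D,P,Z): not NE [P1→B gives 9>4; P2→R gives 5>2]
(D,Q,X): not NE [P1→C gives 8>2; P2→R gives 5>0; P3→Y gives 7>3]
(D,Q,Y): not NE [P1→B gives 9>0; P2→P gives 6>1]
(D,Q,Z): not NE [P1→B gives 9>6; P2→R gives 5>1; P3→Y gives 7>0]
(D,R,X): not NE [P1→C gives 9>7]
(D,R,Y): not NE [P1→B gives 7>6; P2→P gives 6>0; P3→X gives 4>3]
(D,R,Z): not NE [P1→B gives 6>0; P3→X gives 4>3]
(D,S,X): not NE [P1→B gives 9>1; P2→R gives 5>2]
(D,S,Y): not NE [P2→P gives 6>0; P3→X gives 8>2]
(D,S,Z): not NE [P2→R gives 5>3; P3→X gives 8>1]

No pure NE.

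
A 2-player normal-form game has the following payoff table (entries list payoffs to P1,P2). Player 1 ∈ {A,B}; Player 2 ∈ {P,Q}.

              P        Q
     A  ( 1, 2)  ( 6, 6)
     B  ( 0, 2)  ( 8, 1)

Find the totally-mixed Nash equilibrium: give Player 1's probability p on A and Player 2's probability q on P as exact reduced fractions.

P1 mixes 1/5 on A; P2 mixes 2/3 on P

P1 indiff ⇒ q·1+(1-q)·6 = q·0+(1-q)·8 ⇒ q(1) = (1-q)(2) ⇒ q = 2/3
P2 indiff ⇒ p·2+(1-p)·2 = p·6+(1-p)·1 ⇒ p(-4) = (1-p)(-1) ⇒ p = 1/5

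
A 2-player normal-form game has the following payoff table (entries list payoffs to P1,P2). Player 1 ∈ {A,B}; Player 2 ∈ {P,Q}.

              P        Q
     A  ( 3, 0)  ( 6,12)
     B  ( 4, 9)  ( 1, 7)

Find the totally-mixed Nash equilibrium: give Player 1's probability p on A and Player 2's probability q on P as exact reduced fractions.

p=1/7, q=5/6

P1 indiff ⇒ q·3+(1-q)·6 = q·4+(1-q)·1 ⇒ q(-1) = (1-q)(-5) ⇒ q = 5/6
P2 indiff ⇒ p·0+(1-p)·9 = p·12+(1-p)·7 ⇒ p(-12) = (1-p)(-2) ⇒ p = 1/7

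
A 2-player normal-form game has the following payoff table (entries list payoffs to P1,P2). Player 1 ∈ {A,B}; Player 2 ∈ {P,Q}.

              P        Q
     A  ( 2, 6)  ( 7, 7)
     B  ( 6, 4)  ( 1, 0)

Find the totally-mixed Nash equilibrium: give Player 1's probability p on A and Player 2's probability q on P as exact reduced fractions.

p=4/5, q=3/5

P1 indiff ⇒ q·2+(1-q)·7 = q·6+(1-q)·1 ⇒ q(-4) = (1-q)(-6) ⇒ q = 3/5
P2 indiff ⇒ p·6+(1-p)·4 = p·7+(1-p)·0 ⇒ p(-1) = (1-p)(-4) ⇒ p = 4/5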